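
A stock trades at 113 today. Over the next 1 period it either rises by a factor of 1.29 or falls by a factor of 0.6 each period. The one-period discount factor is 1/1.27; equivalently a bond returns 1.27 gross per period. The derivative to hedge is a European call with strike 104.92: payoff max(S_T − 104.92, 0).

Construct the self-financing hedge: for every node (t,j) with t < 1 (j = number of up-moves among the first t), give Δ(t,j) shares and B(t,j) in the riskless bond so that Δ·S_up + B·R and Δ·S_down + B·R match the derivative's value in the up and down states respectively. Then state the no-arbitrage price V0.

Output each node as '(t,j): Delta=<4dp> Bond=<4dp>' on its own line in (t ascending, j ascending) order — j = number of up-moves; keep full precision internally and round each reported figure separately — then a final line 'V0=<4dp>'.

(0,0): Delta=0.5239 Bond=-27.9699
V0=31.2330

Since d<R<u, set p* = (R−d)/(u−d) = 0.9710; price each node as the discounted p*-expectation of its children.
At expiry t=1: V(1,0)=0.0000, V(1,1)=40.8500
Node (0,0) S=113.0000: V=(p*·40.8500+(1−p*)·0.0000)/1.27=31.2330; Δ=(40.8500−0.0000)/(145.7700−67.8000)=0.5239; B=V−Δ·S=-27.9699
Root portfolio cost Δ·113+B reproduces V0=31.2330.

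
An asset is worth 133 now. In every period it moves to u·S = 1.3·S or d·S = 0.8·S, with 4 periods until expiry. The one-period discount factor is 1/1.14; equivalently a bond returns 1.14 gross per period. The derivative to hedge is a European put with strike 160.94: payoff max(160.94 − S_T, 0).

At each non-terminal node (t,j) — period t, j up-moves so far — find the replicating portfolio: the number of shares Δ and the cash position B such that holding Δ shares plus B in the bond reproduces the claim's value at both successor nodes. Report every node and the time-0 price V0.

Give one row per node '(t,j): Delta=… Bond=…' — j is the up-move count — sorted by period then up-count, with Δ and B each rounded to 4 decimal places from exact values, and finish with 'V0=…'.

(0,0): Delta=-0.2056 Bond=34.7046
(1,0): Delta=-0.5130 Bond=72.2653
(1,1): Delta=-0.1166 Bond=24.1739
(2,0): Delta=-1.0000 Bond=123.8381
(2,1): Delta=-0.3719 Bond=62.8739
(2,2): Delta=-0.0427 Bond=10.9392
(3,0): Delta=-1.0000 Bond=141.1754
(3,1): Delta=-1.0000 Bond=141.1754
(3,2): Delta=-0.1901 Bond=38.9708
(3,3): Delta=0.0000 Bond=0.0000
V0=7.3566

The replicating-portfolio and risk-neutral prices coincide; use p* = (1.14−0.8)/(1.3−0.8) = 0.6800 for the latter.
Payoff layer (t=4): V(4,0)=106.4632, V(4,1)=72.4152, V(4,2)=17.0872, V(4,3)=0.0000, V(4,4)=0.0000
  t=3,j=0: stock 68.0960 → up 88.5248 (V=72.4152), down 54.4768 (V=106.4632). Price 73.0794; hedge Δ=-1.0000, bond B=141.1754.
  t=3,j=1: stock 110.6560 → up 143.8528 (V=17.0872), down 88.5248 (V=72.4152). Price 30.5194; hedge Δ=-1.0000, bond B=141.1754.
  t=3,j=2: stock 179.8160 → up 233.7608 (V=0.0000), down 143.8528 (V=17.0872). Price 4.7964; hedge Δ=-0.1901, bond B=38.9708.
  t=3,j=3: stock 292.2010 → up 379.8613 (V=0.0000), down 233.7608 (V=0.0000). Price 0.0000; hedge Δ=0.0000, bond B=0.0000.
  t=2,j=0: stock 85.1200 → up 110.6560 (V=30.5194), down 68.0960 (V=73.0794). Price 38.7181; hedge Δ=-1.0000, bond B=123.8381.
  t=2,j=1: stock 138.3200 → up 179.8160 (V=4.7964), down 110.6560 (V=30.5194). Price 11.4279; hedge Δ=-0.3719, bond B=62.8739.
  t=2,j=2: stock 224.7700 → up 292.2010 (V=0.0000), down 179.8160 (V=4.7964). Price 1.3464; hedge Δ=-0.0427, bond B=10.9392.
  t=1,j=0: stock 106.4000 → up 138.3200 (V=11.4279), down 85.1200 (V=38.7181). Price 17.6849; hedge Δ=-0.5130, bond B=72.2653.
  t=1,j=1: stock 172.9000 → up 224.7700 (V=1.3464), down 138.3200 (V=11.4279). Price 4.0109; hedge Δ=-0.1166, bond B=24.1739.
  t=0,j=0: stock 133.0000 → up 172.9000 (V=4.0109), down 106.4000 (V=17.6849). Price 7.3566; hedge Δ=-0.2056, bond B=34.7046.
Each (Δ,B) replicates both successor values, so the strategy is self-financing and V0 is arbitrage-free.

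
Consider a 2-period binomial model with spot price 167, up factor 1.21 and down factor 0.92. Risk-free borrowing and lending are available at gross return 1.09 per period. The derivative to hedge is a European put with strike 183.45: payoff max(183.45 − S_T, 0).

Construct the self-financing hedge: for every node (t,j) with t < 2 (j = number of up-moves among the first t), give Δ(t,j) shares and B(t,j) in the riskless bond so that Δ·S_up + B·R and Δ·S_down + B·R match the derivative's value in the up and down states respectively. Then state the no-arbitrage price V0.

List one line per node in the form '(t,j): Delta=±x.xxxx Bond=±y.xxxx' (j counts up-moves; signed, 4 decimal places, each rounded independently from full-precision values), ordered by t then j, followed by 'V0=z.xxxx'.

(0,0): Delta=-0.3300 Bond=61.1804
(1,0): Delta=-0.9449 Bond=161.1593
(1,1): Delta=0.0000 Bond=0.0000
V0=6.0675

No-arbitrage ⇒ martingale measure with p* = (R−d)/(u−d) = 0.5862.
Terminal payoffs: V(2,0)=42.1012, V(2,1)=0.0000, V(2,2)=0.0000
Node (1,0) S=153.6400: V=(p*·0.0000+(1−p*)·42.1012)/1.09=15.9827; Δ=(0.0000−42.1012)/(185.9044−141.3488)=-0.9449; B=V−Δ·S=161.1593
Node (1,1) S=202.0700: V=(p*·0.0000+(1−p*)·0.0000)/1.09=0.0000; Δ=(0.0000−0.0000)/(244.5047−185.9044)=0.0000; B=V−Δ·S=0.0000
Node (0,0) S=167.0000: V=(p*·0.0000+(1−p*)·15.9827)/1.09=6.0675; Δ=(0.0000−15.9827)/(202.0700−153.6400)=-0.3300; B=V−Δ·S=61.1804
Self-financing check: at every node Δ·S+B equals the discounted successor values.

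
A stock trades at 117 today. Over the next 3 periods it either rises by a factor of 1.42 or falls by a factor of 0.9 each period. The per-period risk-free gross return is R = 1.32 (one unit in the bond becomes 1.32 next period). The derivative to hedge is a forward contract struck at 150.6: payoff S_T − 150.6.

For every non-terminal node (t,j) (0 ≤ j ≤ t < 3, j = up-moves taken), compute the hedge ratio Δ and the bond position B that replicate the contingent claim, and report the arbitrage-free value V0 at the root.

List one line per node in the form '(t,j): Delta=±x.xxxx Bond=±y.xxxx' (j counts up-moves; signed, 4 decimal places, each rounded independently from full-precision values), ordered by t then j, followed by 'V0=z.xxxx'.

Risk-neutral probability p* = (R−d)/(u−d) = (1.32−0.9)/(1.42−0.9) = 0.8077.
At expiry t=3: V(3,0)=-65.3070, V(3,1)=-16.0266, V(3,2)=61.7269, V(3,3)=184.4047
(2,0): S=94.7700. Δ = (V_up−V_dn)/(S_up−S_dn) = (-16.0266−-65.3070)/(134.5734−85.2930) = 1.0000. V = [p*·-16.0266 + (1−p*)·-65.3070]/1.32 = -19.3209. B = V − Δ·S = -114.0909.
(2,1): S=149.5260. Δ = (V_up−V_dn)/(S_up−S_dn) = (61.7269−-16.0266)/(212.3269−134.5734) = 1.0000. V = [p*·61.7269 + (1−p*)·-16.0266]/1.32 = 35.4351. B = V − Δ·S = -114.0909.
(2,2): S=235.9188. Δ = (V_up−V_dn)/(S_up−S_dn) = (184.4047−61.7269)/(335.0047−212.3269) = 1.0000. V = [p*·184.4047 + (1−p*)·61.7269]/1.32 = 121.8279. B = V − Δ·S = -114.0909.
(1,0): S=105.3000. Δ = (V_up−V_dn)/(S_up−S_dn) = (35.4351−-19.3209)/(149.5260−94.7700) = 1.0000. V = [p*·35.4351 + (1−p*)·-19.3209]/1.32 = 18.8675. B = V − Δ·S = -86.4325.
(1,1): S=166.1400. Δ = (V_up−V_dn)/(S_up−S_dn) = (121.8279−35.4351)/(235.9188−149.5260) = 1.0000. V = [p*·121.8279 + (1−p*)·35.4351]/1.32 = 79.7075. B = V − Δ·S = -86.4325.
(0,0): S=117.0000. Δ = (V_up−V_dn)/(S_up−S_dn) = (79.7075−18.8675)/(166.1400−105.3000) = 1.0000. V = [p*·79.7075 + (1−p*)·18.8675]/1.32 = 51.5208. B = V − Δ·S = -65.4792.
Each (Δ,B) replicates both successor values, so the strategy is self-financing and V0 is arbitrage-free.

(0,0): Delta=1.0000 Bond=-65.4792
(1,0): Delta=1.0000 Bond=-86.4325
(1,1): Delta=1.0000 Bond=-86.4325
(2,0): Delta=1.0000 Bond=-114.0909
(2,1): Delta=1.0000 Bond=-114.0909
(2,2): Delta=1.0000 Bond=-114.0909
V0=51.5208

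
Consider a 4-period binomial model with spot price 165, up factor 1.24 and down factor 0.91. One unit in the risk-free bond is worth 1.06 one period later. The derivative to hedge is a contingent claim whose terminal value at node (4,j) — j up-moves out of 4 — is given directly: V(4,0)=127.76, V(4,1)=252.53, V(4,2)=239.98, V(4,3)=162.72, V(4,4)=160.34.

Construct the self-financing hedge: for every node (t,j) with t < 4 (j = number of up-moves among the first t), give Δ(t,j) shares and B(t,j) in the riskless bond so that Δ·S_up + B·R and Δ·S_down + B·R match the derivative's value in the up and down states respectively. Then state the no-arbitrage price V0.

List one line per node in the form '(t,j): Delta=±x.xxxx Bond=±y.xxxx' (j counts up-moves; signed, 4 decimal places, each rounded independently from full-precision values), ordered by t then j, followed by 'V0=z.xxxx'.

No-arbitrage ⇒ martingale measure with p* = (R−d)/(u−d) = 0.4545.
Terminal values V(4,·): V(4,0)=127.7600, V(4,1)=252.5300, V(4,2)=239.9800, V(4,3)=162.7200, V(4,4)=160.3400
(3,0): S=124.3392. Δ = (V_up−V_dn)/(S_up−S_dn) = (252.5300−127.7600)/(154.1806−113.1487) = 3.0408. V = [p*·252.5300 + (1−p*)·127.7600]/1.06 = 174.0317. B = V − Δ·S = -204.0592.
(3,1): S=169.4293. Δ = (V_up−V_dn)/(S_up−S_dn) = (239.9800−252.5300)/(210.0923−154.1806) = -0.2245. V = [p*·239.9800 + (1−p*)·252.5300]/1.06 = 232.8542. B = V − Δ·S = 270.8845.
(3,2): S=230.8706. Δ = (V_up−V_dn)/(S_up−S_dn) = (162.7200−239.9800)/(286.2796−210.0923) = -1.0141. V = [p*·162.7200 + (1−p*)·239.9800]/1.06 = 193.2659. B = V − Δ·S = 427.3871.
(3,3): S=314.5930. Δ = (V_up−V_dn)/(S_up−S_dn) = (160.3400−162.7200)/(390.0953−286.2796) = -0.0229. V = [p*·160.3400 + (1−p*)·162.7200]/1.06 = 152.4889. B = V − Δ·S = 159.7010.
(2,0): S=136.6365. Δ = (V_up−V_dn)/(S_up−S_dn) = (232.8542−174.0317)/(169.4293−124.3392) = 1.3046. V = [p*·232.8542 + (1−p*)·174.0317]/1.06 = 189.4049. B = V − Δ·S = 11.1550.
(2,1): S=186.1860. Δ = (V_up−V_dn)/(S_up−S_dn) = (193.2659−232.8542)/(230.8706−169.4293) = -0.6443. V = [p*·193.2659 + (1−p*)·232.8542]/1.06 = 202.6976. B = V − Δ·S = 322.6623.
(2,2): S=253.7040. Δ = (V_up−V_dn)/(S_up−S_dn) = (152.4889−193.2659)/(314.5930−230.8706) = -0.4871. V = [p*·152.4889 + (1−p*)·193.2659]/1.06 = 164.8404. B = V − Δ·S = 288.4071.
(1,0): S=150.1500. Δ = (V_up−V_dn)/(S_up−S_dn) = (202.6976−189.4049)/(186.1860−136.6365) = 0.2683. V = [p*·202.6976 + (1−p*)·189.4049]/1.06 = 184.3840. B = V − Δ·S = 144.1031.
(1,1): S=204.6000. Δ = (V_up−V_dn)/(S_up−S_dn) = (164.8404−202.6976)/(253.7040−186.1860) = -0.5607. V = [p*·164.8404 + (1−p*)·202.6976]/1.06 = 174.9904. B = V − Δ·S = 289.7092.
(0,0): S=165.0000. Δ = (V_up−V_dn)/(S_up−S_dn) = (174.9904−184.3840)/(204.6000−150.1500) = -0.1725. V = [p*·174.9904 + (1−p*)·184.3840]/1.06 = 169.9191. B = V − Δ·S = 198.3846.
The time-0 hedge costs 169.9191, which is the no-arbitrage price.

(0,0): Delta=-0.1725 Bond=198.3846
(1,0): Delta=0.2683 Bond=144.1031
(1,1): Delta=-0.5607 Bond=289.7092
(2,0): Delta=1.3046 Bond=11.1550
(2,1): Delta=-0.6443 Bond=322.6623
(2,2): Delta=-0.4871 Bond=288.4071
(3,0): Delta=3.0408 Bond=-204.0592
(3,1): Delta=-0.2245 Bond=270.8845
(3,2): Delta=-1.0141 Bond=427.3871
(3,3): Delta=-0.0229 Bond=159.7010
V0=169.9191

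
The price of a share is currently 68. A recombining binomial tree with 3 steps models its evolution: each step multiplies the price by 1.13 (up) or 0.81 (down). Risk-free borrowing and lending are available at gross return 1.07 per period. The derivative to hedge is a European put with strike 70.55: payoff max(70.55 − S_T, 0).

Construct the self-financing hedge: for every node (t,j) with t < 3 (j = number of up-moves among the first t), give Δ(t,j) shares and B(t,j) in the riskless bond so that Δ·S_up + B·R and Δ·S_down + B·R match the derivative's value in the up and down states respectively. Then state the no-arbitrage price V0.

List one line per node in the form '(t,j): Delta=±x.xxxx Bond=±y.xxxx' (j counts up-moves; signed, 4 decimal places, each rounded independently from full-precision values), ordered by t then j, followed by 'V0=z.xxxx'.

(0,0): Delta=-0.2695 Bond=19.9870
(1,0): Delta=-1.0000 Bond=61.6211
(1,1): Delta=-0.1487 Bond=12.1011
(2,0): Delta=-1.0000 Bond=65.9346
(2,1): Delta=-1.0000 Bond=65.9346
(2,2): Delta=-0.0079 Bond=0.7206
V0=1.6598

The replicating-portfolio and risk-neutral prices coincide; use p* = (1.07−0.81)/(1.13−0.81) = 0.8125 for the latter.
Terminal values V(3,·): V(3,0)=34.4120, V(3,1)=20.1353, V(3,2)=0.2183, V(3,3)=0.0000
Node (2,0) S=44.6148: V=(p*·20.1353+(1−p*)·34.4120)/1.07=21.3198; Δ=(20.1353−34.4120)/(50.4147−36.1380)=-1.0000; B=V−Δ·S=65.9346
Node (2,1) S=62.2404: V=(p*·0.2183+(1−p*)·20.1353)/1.07=3.6942; Δ=(0.2183−20.1353)/(70.3317−50.4147)=-1.0000; B=V−Δ·S=65.9346
Node (2,2) S=86.8292: V=(p*·0.0000+(1−p*)·0.2183)/1.07=0.0383; Δ=(0.0000−0.2183)/(98.1170−70.3317)=-0.0079; B=V−Δ·S=0.7206
Node (1,0) S=55.0800: V=(p*·3.6942+(1−p*)·21.3198)/1.07=6.5411; Δ=(3.6942−21.3198)/(62.2404−44.6148)=-1.0000; B=V−Δ·S=61.6211
Node (1,1) S=76.8400: V=(p*·0.0383+(1−p*)·3.6942)/1.07=0.6764; Δ=(0.0383−3.6942)/(86.8292−62.2404)=-0.1487; B=V−Δ·S=12.1011
Node (0,0) S=68.0000: V=(p*·0.6764+(1−p*)·6.5411)/1.07=1.6598; Δ=(0.6764−6.5411)/(76.8400−55.0800)=-0.2695; B=V−Δ·S=19.9870
Root portfolio cost Δ·68+B reproduces V0=1.6598.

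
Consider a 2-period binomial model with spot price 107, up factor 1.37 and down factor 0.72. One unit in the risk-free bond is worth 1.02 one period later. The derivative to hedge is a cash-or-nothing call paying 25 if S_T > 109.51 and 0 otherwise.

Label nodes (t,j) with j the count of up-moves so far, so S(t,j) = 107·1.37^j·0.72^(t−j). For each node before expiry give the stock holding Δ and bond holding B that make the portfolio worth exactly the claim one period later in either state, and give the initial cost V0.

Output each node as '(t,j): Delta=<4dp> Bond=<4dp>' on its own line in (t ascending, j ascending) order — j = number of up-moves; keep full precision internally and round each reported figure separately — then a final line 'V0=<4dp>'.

The replicating-portfolio and risk-neutral prices coincide; use p* = (1.02−0.72)/(1.37−0.72) = 0.4615 for the latter.
Terminal values V(2,·): V(2,0)=0.0000, V(2,1)=0.0000, V(2,2)=25.0000
  t=1,j=0: stock 77.0400 → up 105.5448 (V=0.0000), down 55.4688 (V=0.0000). Price 0.0000; hedge Δ=0.0000, bond B=0.0000.
  t=1,j=1: stock 146.5900 → up 200.8283 (V=25.0000), down 105.5448 (V=0.0000). Price 11.3122; hedge Δ=0.2624, bond B=-27.1493.
  t=0,j=0: stock 107.0000 → up 146.5900 (V=11.3122), down 77.0400 (V=0.0000). Price 5.1187; hedge Δ=0.1626, bond B=-12.2848.
Each (Δ,B) replicates both successor values, so the strategy is self-financing and V0 is arbitrage-free.

(0,0): Delta=0.1626 Bond=-12.2848
(1,0): Delta=0.0000 Bond=0.0000
(1,1): Delta=0.2624 Bond=-27.1493
V0=5.1187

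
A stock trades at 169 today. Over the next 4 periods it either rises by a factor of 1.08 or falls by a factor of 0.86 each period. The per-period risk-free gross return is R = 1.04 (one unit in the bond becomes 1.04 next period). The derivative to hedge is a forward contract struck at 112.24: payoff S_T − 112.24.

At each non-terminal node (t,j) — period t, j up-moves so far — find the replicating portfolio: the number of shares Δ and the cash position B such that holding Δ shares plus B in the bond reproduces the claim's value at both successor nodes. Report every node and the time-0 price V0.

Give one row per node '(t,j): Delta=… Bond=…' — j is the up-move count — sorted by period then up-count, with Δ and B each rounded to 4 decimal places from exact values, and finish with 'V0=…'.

(0,0): Delta=1.0000 Bond=-95.9432
(1,0): Delta=1.0000 Bond=-99.7810
(1,1): Delta=1.0000 Bond=-99.7810
(2,0): Delta=1.0000 Bond=-103.7722
(2,1): Delta=1.0000 Bond=-103.7722
(2,2): Delta=1.0000 Bond=-103.7722
(3,0): Delta=1.0000 Bond=-107.9231
(3,1): Delta=1.0000 Bond=-107.9231
(3,2): Delta=1.0000 Bond=-107.9231
(3,3): Delta=1.0000 Bond=-107.9231
V0=73.0568

Under the risk-neutral measure, an up-move has probability p* = (R−d)/(u−d) = 0.8182 and values discount at R = 1.04.
At expiry t=4: V(4,0)=-19.7956, V(4,1)=3.8529, V(4,2)=33.5511, V(4,3)=70.8465, V(4,4)=117.6826
  t=3,j=0: stock 107.4935 → up 116.0929 (V=3.8529), down 92.4444 (V=-19.7956). Price -0.4296; hedge Δ=1.0000, bond B=-107.9231.
  t=3,j=1: stock 134.9918 → up 145.7911 (V=33.5511), down 116.0929 (V=3.8529). Price 27.0687; hedge Δ=1.0000, bond B=-107.9231.
  t=3,j=2: stock 169.5246 → up 183.0865 (V=70.8465), down 145.7911 (V=33.5511). Price 61.6015; hedge Δ=1.0000, bond B=-107.9231.
  t=3,j=3: stock 212.8913 → up 229.9226 (V=117.6826), down 183.0865 (V=70.8465). Price 104.9683; hedge Δ=1.0000, bond B=-107.9231.
  t=2,j=0: stock 124.9924 → up 134.9918 (V=27.0687), down 107.4935 (V=-0.4296). Price 21.2202; hedge Δ=1.0000, bond B=-103.7722.
  t=2,j=1: stock 156.9672 → up 169.5246 (V=61.6015), down 134.9918 (V=27.0687). Price 53.1950; hedge Δ=1.0000, bond B=-103.7722.
  t=2,j=2: stock 197.1216 → up 212.8913 (V=104.9683), down 169.5246 (V=61.6015). Price 93.3494; hedge Δ=1.0000, bond B=-103.7722.
  t=1,j=0: stock 145.3400 → up 156.9672 (V=53.1950), down 124.9924 (V=21.2202). Price 45.5590; hedge Δ=1.0000, bond B=-99.7810.
  t=1,j=1: stock 182.5200 → up 197.1216 (V=93.3494), down 156.9672 (V=53.1950). Price 82.7390; hedge Δ=1.0000, bond B=-99.7810.
  t=0,j=0: stock 169.0000 → up 182.5200 (V=82.7390), down 145.3400 (V=45.5590). Price 73.0568; hedge Δ=1.0000, bond B=-95.9432.
The time-0 hedge costs 73.0568, which is the no-arbitrage price.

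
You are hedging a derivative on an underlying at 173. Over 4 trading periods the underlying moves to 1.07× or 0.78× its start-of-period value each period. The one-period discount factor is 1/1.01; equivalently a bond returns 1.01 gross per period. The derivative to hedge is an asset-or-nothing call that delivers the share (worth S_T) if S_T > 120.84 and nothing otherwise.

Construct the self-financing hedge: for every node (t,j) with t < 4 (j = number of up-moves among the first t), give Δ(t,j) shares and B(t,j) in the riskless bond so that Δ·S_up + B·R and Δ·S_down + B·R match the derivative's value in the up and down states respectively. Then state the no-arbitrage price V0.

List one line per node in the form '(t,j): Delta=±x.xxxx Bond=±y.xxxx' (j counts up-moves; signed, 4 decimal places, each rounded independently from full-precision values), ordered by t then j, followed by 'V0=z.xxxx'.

Since d<R<u, set p* = (R−d)/(u−d) = 0.7931; price each node as the discounted p*-expectation of its children.
Payoff layer (t=4): V(4,0)=0.0000, V(4,1)=0.0000, V(4,2)=0.0000, V(4,3)=165.3073, V(4,4)=226.7677
  t=3,j=0: stock 82.0975 → up 87.8443 (V=0.0000), down 64.0360 (V=0.0000). Price 0.0000; hedge Δ=0.0000, bond B=0.0000.
  t=3,j=1: stock 112.6209 → up 120.5044 (V=0.0000), down 87.8443 (V=0.0000). Price 0.0000; hedge Δ=0.0000, bond B=0.0000.
  t=3,j=2: stock 154.4928 → up 165.3073 (V=165.3073), down 120.5044 (V=0.0000). Price 129.8077; hedge Δ=3.6897, bond B=-440.2175.
  t=3,j=3: stock 211.9324 → up 226.7677 (V=226.7677), down 165.3073 (V=165.3073). Price 211.9324; hedge Δ=1.0000, bond B=0.0000.
  t=2,j=0: stock 105.2532 → up 112.6209 (V=0.0000), down 82.0975 (V=0.0000). Price 0.0000; hedge Δ=0.0000, bond B=0.0000.
  t=2,j=1: stock 144.3858 → up 154.4928 (V=129.8077), down 112.6209 (V=0.0000). Price 101.9316; hedge Δ=3.1001, bond B=-345.6812.
  t=2,j=2: stock 198.0677 → up 211.9324 (V=211.9324), down 154.4928 (V=129.8077). Price 193.0110; hedge Δ=1.4298, bond B=-90.1777.
  t=1,j=0: stock 134.9400 → up 144.3858 (V=101.9316), down 105.2532 (V=0.0000). Price 80.0419; hedge Δ=2.6048, bond B=-271.4465.
  t=1,j=1: stock 185.1100 → up 198.0677 (V=193.0110), down 144.3858 (V=101.9316). Price 172.4426; hedge Δ=1.6966, bond B=-141.6242.
  t=0,j=0: stock 173.0000 → up 185.1100 (V=172.4426), down 134.9400 (V=80.0419). Price 151.8071; hedge Δ=1.8418, bond B=-166.8159.
Check: Δ(0,0)·S0 + B(0,0) = 151.8071 = V0.

(0,0): Delta=1.8418 Bond=-166.8159
(1,0): Delta=2.6048 Bond=-271.4465
(1,1): Delta=1.6966 Bond=-141.6242
(2,0): Delta=0.0000 Bond=0.0000
(2,1): Delta=3.1001 Bond=-345.6812
(2,2): Delta=1.4298 Bond=-90.1777
(3,0): Delta=0.0000 Bond=0.0000
(3,1): Delta=0.0000 Bond=0.0000
(3,2): Delta=3.6897 Bond=-440.2175
(3,3): Delta=1.0000 Bond=0.0000
V0=151.8071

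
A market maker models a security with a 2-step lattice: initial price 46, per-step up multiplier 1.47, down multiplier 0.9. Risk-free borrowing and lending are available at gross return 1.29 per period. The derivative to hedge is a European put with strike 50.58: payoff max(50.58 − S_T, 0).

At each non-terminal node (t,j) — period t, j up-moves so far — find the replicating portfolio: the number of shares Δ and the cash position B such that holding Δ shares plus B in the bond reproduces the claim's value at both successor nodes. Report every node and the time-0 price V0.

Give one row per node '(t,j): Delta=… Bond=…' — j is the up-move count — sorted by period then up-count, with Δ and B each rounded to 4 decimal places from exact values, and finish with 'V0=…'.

(0,0): Delta=-0.1244 Bond=6.5188
(1,0): Delta=-0.5645 Bond=26.6291
(1,1): Delta=0.0000 Bond=0.0000
V0=0.7982

Risk-neutral probability p* = (R−d)/(u−d) = (1.29−0.9)/(1.47−0.9) = 0.6842.
Terminal payoffs: V(2,0)=13.3200, V(2,1)=0.0000, V(2,2)=0.0000
  t=1,j=0: stock 41.4000 → up 60.8580 (V=0.0000), down 37.2600 (V=13.3200). Price 3.2607; hedge Δ=-0.5645, bond B=26.6291.
  t=1,j=1: stock 67.6200 → up 99.4014 (V=0.0000), down 60.8580 (V=0.0000). Price 0.0000; hedge Δ=0.0000, bond B=0.0000.
  t=0,j=0: stock 46.0000 → up 67.6200 (V=0.0000), down 41.4000 (V=3.2607). Price 0.7982; hedge Δ=-0.1244, bond B=6.5188.
Check: Δ(0,0)·S0 + B(0,0) = 0.7982 = V0.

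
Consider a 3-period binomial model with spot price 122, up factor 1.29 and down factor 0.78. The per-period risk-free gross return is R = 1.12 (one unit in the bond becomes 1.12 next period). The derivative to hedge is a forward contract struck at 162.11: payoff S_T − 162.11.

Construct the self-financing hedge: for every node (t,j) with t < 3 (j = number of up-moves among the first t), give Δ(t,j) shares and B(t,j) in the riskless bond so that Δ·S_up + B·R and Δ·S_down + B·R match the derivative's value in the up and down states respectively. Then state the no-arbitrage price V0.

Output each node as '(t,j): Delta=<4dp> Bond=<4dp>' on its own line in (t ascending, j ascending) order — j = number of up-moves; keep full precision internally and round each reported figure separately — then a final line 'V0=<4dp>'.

(0,0): Delta=1.0000 Bond=-115.3867
(1,0): Delta=1.0000 Bond=-129.2331
(1,1): Delta=1.0000 Bond=-129.2331
(2,0): Delta=1.0000 Bond=-144.7411
(2,1): Delta=1.0000 Bond=-144.7411
(2,2): Delta=1.0000 Bond=-144.7411
V0=6.6133

Risk-neutral probability p* = (R−d)/(u−d) = (1.12−0.78)/(1.29−0.78) = 0.6667.
Payoff layer (t=3): V(3,0)=-104.2147, V(3,1)=-66.3600, V(3,2)=-3.7542, V(3,3)=99.7861
(2,0): S=74.2248. Δ = (V_up−V_dn)/(S_up−S_dn) = (-66.3600−-104.2147)/(95.7500−57.8953) = 1.0000. V = [p*·-66.3600 + (1−p*)·-104.2147]/1.12 = -70.5163. B = V − Δ·S = -144.7411.
(2,1): S=122.7564. Δ = (V_up−V_dn)/(S_up−S_dn) = (-3.7542−-66.3600)/(158.3558−95.7500) = 1.0000. V = [p*·-3.7542 + (1−p*)·-66.3600]/1.12 = -21.9847. B = V − Δ·S = -144.7411.
(2,2): S=203.0202. Δ = (V_up−V_dn)/(S_up−S_dn) = (99.7861−-3.7542)/(261.8961−158.3558) = 1.0000. V = [p*·99.7861 + (1−p*)·-3.7542]/1.12 = 58.2791. B = V − Δ·S = -144.7411.
(1,0): S=95.1600. Δ = (V_up−V_dn)/(S_up−S_dn) = (-21.9847−-70.5163)/(122.7564−74.2248) = 1.0000. V = [p*·-21.9847 + (1−p*)·-70.5163]/1.12 = -34.0731. B = V − Δ·S = -129.2331.
(1,1): S=157.3800. Δ = (V_up−V_dn)/(S_up−S_dn) = (58.2791−-21.9847)/(203.0202−122.7564) = 1.0000. V = [p*·58.2791 + (1−p*)·-21.9847]/1.12 = 28.1469. B = V − Δ·S = -129.2331.
(0,0): S=122.0000. Δ = (V_up−V_dn)/(S_up−S_dn) = (28.1469−-34.0731)/(157.3800−95.1600) = 1.0000. V = [p*·28.1469 + (1−p*)·-34.0731]/1.12 = 6.6133. B = V − Δ·S = -115.3867.
Self-financing check: at every node Δ·S+B equals the discounted successor values.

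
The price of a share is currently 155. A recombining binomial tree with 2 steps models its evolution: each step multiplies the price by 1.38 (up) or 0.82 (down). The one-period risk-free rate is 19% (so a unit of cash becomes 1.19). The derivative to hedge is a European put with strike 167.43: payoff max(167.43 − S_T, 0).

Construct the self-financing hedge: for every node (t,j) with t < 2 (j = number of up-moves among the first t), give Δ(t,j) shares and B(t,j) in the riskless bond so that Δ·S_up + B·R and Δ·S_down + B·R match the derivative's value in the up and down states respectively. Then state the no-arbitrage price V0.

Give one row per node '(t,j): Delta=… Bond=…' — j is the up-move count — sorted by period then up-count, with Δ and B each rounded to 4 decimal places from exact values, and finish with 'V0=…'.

Risk-neutral probability p* = (R−d)/(u−d) = (1.19−0.82)/(1.38−0.82) = 0.6607.
Payoff layer (t=2): V(2,0)=63.2080, V(2,1)=0.0000, V(2,2)=0.0000
  t=1,j=0: stock 127.1000 → up 175.3980 (V=0.0000), down 104.2220 (V=63.2080). Price 18.0215; hedge Δ=-0.8881, bond B=130.8929.
  t=1,j=1: stock 213.9000 → up 295.1820 (V=0.0000), down 175.3980 (V=0.0000). Price 0.0000; hedge Δ=0.0000, bond B=0.0000.
  t=0,j=0: stock 155.0000 → up 213.9000 (V=0.0000), down 127.1000 (V=18.0215). Price 5.1382; hedge Δ=-0.2076, bond B=37.3194.
Check: Δ(0,0)·S0 + B(0,0) = 5.1382 = V0.

(0,0): Delta=-0.2076 Bond=37.3194
(1,0): Delta=-0.8881 Bond=130.8929
(1,1): Delta=0.0000 Bond=0.0000
V0=5.1382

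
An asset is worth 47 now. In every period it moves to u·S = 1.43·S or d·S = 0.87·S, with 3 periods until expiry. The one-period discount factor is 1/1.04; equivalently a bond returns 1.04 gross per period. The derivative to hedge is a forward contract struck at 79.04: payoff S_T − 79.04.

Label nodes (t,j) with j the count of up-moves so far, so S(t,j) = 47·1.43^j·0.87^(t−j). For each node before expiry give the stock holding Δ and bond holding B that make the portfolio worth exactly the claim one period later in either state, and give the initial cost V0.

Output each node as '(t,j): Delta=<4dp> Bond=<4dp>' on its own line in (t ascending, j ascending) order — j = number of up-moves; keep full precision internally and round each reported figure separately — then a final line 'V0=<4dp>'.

(0,0): Delta=1.0000 Bond=-70.2663
(1,0): Delta=1.0000 Bond=-73.0769
(1,1): Delta=1.0000 Bond=-73.0769
(2,0): Delta=1.0000 Bond=-76.0000
(2,1): Delta=1.0000 Bond=-76.0000
(2,2): Delta=1.0000 Bond=-76.0000
V0=-23.2663

No-arbitrage ⇒ martingale measure with p* = (R−d)/(u−d) = 0.3036.
Terminal payoffs: V(3,0)=-48.0904, V(3,1)=-28.1688, V(3,2)=4.5760, V(3,3)=58.3977
(2,0): S=35.5743. Δ = (V_up−V_dn)/(S_up−S_dn) = (-28.1688−-48.0904)/(50.8712−30.9496) = 1.0000. V = [p*·-28.1688 + (1−p*)·-48.0904]/1.04 = -40.4257. B = V − Δ·S = -76.0000.
(2,1): S=58.4727. Δ = (V_up−V_dn)/(S_up−S_dn) = (4.5760−-28.1688)/(83.6160−50.8712) = 1.0000. V = [p*·4.5760 + (1−p*)·-28.1688]/1.04 = -17.5273. B = V − Δ·S = -76.0000.
(2,2): S=96.1103. Δ = (V_up−V_dn)/(S_up−S_dn) = (58.3977−4.5760)/(137.4377−83.6160) = 1.0000. V = [p*·58.3977 + (1−p*)·4.5760]/1.04 = 20.1103. B = V − Δ·S = -76.0000.
(1,0): S=40.8900. Δ = (V_up−V_dn)/(S_up−S_dn) = (-17.5273−-40.4257)/(58.4727−35.5743) = 1.0000. V = [p*·-17.5273 + (1−p*)·-40.4257]/1.04 = -32.1869. B = V − Δ·S = -73.0769.
(1,1): S=67.2100. Δ = (V_up−V_dn)/(S_up−S_dn) = (20.1103−-17.5273)/(96.1103−58.4727) = 1.0000. V = [p*·20.1103 + (1−p*)·-17.5273]/1.04 = -5.8669. B = V − Δ·S = -73.0769.
(0,0): S=47.0000. Δ = (V_up−V_dn)/(S_up−S_dn) = (-5.8669−-32.1869)/(67.2100−40.8900) = 1.0000. V = [p*·-5.8669 + (1−p*)·-32.1869]/1.04 = -23.2663. B = V − Δ·S = -70.2663.
The time-0 hedge costs -23.2663, which is the no-arbitrage price.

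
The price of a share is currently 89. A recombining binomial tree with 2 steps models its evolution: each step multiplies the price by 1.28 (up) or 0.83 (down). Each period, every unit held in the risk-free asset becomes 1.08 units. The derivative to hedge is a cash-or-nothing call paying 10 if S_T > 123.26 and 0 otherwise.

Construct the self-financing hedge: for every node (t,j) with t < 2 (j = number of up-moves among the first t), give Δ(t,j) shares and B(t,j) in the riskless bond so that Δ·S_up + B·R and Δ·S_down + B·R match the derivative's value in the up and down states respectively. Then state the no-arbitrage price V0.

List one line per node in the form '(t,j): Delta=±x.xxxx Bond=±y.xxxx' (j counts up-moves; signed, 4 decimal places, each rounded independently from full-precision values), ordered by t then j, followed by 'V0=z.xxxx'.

(0,0): Delta=0.1284 Bond=-8.7851
(1,0): Delta=0.0000 Bond=0.0000
(1,1): Delta=0.1951 Bond=-17.0782
V0=2.6461

Since d<R<u, set p* = (R−d)/(u−d) = 0.5556; price each node as the discounted p*-expectation of its children.
At expiry t=2: V(2,0)=0.0000, V(2,1)=0.0000, V(2,2)=10.0000
Node (1,0) S=73.8700: V=(p*·0.0000+(1−p*)·0.0000)/1.08=0.0000; Δ=(0.0000−0.0000)/(94.5536−61.3121)=0.0000; B=V−Δ·S=0.0000
Node (1,1) S=113.9200: V=(p*·10.0000+(1−p*)·0.0000)/1.08=5.1440; Δ=(10.0000−0.0000)/(145.8176−94.5536)=0.1951; B=V−Δ·S=-17.0782
Node (0,0) S=89.0000: V=(p*·5.1440+(1−p*)·0.0000)/1.08=2.6461; Δ=(5.1440−0.0000)/(113.9200−73.8700)=0.1284; B=V−Δ·S=-8.7851
Check: Δ(0,0)·S0 + B(0,0) = 2.6461 = V0.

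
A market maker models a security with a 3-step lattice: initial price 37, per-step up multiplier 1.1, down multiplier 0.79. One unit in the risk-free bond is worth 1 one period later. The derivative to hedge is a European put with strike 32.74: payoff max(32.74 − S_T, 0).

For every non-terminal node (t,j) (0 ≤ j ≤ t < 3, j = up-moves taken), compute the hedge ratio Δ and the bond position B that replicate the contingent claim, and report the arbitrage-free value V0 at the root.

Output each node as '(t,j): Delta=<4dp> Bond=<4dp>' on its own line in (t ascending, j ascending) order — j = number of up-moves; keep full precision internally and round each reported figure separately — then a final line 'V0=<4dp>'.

(0,0): Delta=-0.3446 Bond=14.7884
(1,0): Delta=-0.8035 Bond=28.2027
(1,1): Delta=-0.1876 Bond=8.4007
(2,0): Delta=-1.0000 Bond=32.7400
(2,1): Delta=-0.7363 Bond=26.0421
(2,2): Delta=0.0000 Bond=0.0000
V0=2.0387

Since d<R<u, set p* = (R−d)/(u−d) = 0.6774; price each node as the discounted p*-expectation of its children.
Payoff layer (t=3): V(3,0)=14.4976, V(3,1)=7.3391, V(3,2)=0.0000, V(3,3)=0.0000
(2,0): S=23.0917. Δ = (V_up−V_dn)/(S_up−S_dn) = (7.3391−14.4976)/(25.4009−18.2424) = -1.0000. V = [p*·7.3391 + (1−p*)·14.4976]/1 = 9.6483. B = V − Δ·S = 32.7400.
(2,1): S=32.1530. Δ = (V_up−V_dn)/(S_up−S_dn) = (0.0000−7.3391)/(35.3683−25.4009) = -0.7363. V = [p*·0.0000 + (1−p*)·7.3391]/1 = 2.3675. B = V − Δ·S = 26.0421.
(2,2): S=44.7700. Δ = (V_up−V_dn)/(S_up−S_dn) = (0.0000−0.0000)/(49.2470−35.3683) = 0.0000. V = [p*·0.0000 + (1−p*)·0.0000]/1 = 0.0000. B = V − Δ·S = 0.0000.
(1,0): S=29.2300. Δ = (V_up−V_dn)/(S_up−S_dn) = (2.3675−9.6483)/(32.1530−23.0917) = -0.8035. V = [p*·2.3675 + (1−p*)·9.6483]/1 = 4.7161. B = V − Δ·S = 28.2027.
(1,1): S=40.7000. Δ = (V_up−V_dn)/(S_up−S_dn) = (0.0000−2.3675)/(44.7700−32.1530) = -0.1876. V = [p*·0.0000 + (1−p*)·2.3675]/1 = 0.7637. B = V − Δ·S = 8.4007.
(0,0): S=37.0000. Δ = (V_up−V_dn)/(S_up−S_dn) = (0.7637−4.7161)/(40.7000−29.2300) = -0.3446. V = [p*·0.7637 + (1−p*)·4.7161]/1 = 2.0387. B = V − Δ·S = 14.7884.
Self-financing check: at every node Δ·S+B equals the discounted successor values.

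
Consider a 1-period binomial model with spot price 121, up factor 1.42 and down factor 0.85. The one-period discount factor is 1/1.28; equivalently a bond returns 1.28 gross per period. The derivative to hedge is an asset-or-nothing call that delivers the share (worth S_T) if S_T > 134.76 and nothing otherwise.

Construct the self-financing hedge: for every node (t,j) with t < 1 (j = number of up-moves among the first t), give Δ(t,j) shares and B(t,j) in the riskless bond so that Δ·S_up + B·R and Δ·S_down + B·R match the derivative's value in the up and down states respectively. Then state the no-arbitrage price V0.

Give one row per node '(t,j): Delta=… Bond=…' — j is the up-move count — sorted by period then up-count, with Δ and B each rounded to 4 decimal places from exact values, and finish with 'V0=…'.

No-arbitrage ⇒ martingale measure with p* = (R−d)/(u−d) = 0.7544.
Terminal payoffs: V(1,0)=0.0000, V(1,1)=171.8200
Node (0,0) S=121.0000: V=(p*·171.8200+(1−p*)·0.0000)/1.28=101.2645; Δ=(171.8200−0.0000)/(171.8200−102.8500)=2.4912; B=V−Δ·S=-200.1741
Self-financing check: at every node Δ·S+B equals the discounted successor values.

(0,0): Delta=2.4912 Bond=-200.1741
V0=101.2645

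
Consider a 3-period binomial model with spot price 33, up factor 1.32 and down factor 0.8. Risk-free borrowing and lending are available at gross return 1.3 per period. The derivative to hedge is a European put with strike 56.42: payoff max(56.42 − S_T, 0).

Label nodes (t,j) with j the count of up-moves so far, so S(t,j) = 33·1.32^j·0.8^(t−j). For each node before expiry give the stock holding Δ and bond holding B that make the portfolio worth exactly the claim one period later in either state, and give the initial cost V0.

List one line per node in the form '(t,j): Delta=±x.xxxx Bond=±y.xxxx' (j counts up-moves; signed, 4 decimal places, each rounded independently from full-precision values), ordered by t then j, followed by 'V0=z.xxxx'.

(0,0): Delta=-0.3790 Bond=13.0693
(1,0): Delta=-1.0000 Bond=33.3846
(1,1): Delta=-0.3639 Bond=16.3343
(2,0): Delta=-1.0000 Bond=43.4000
(2,1): Delta=-1.0000 Bond=43.4000
(2,2): Delta=-0.3485 Bond=20.3480
V0=0.5625

Risk-neutral probability p* = (R−d)/(u−d) = (1.3−0.8)/(1.32−0.8) = 0.9615.
Terminal payoffs: V(3,0)=39.5240, V(3,1)=28.5416, V(3,2)=10.4206, V(3,3)=0.0000
Node (2,0) S=21.1200: V=(p*·28.5416+(1−p*)·39.5240)/1.3=22.2800; Δ=(28.5416−39.5240)/(27.8784−16.8960)=-1.0000; B=V−Δ·S=43.4000
Node (2,1) S=34.8480: V=(p*·10.4206+(1−p*)·28.5416)/1.3=8.5520; Δ=(10.4206−28.5416)/(45.9994−27.8784)=-1.0000; B=V−Δ·S=43.4000
Node (2,2) S=57.4992: V=(p*·0.0000+(1−p*)·10.4206)/1.3=0.3083; Δ=(0.0000−10.4206)/(75.8989−45.9994)=-0.3485; B=V−Δ·S=20.3480
Node (1,0) S=26.4000: V=(p*·8.5520+(1−p*)·22.2800)/1.3=6.9846; Δ=(8.5520−22.2800)/(34.8480−21.1200)=-1.0000; B=V−Δ·S=33.3846
Node (1,1) S=43.5600: V=(p*·0.3083+(1−p*)·8.5520)/1.3=0.4811; Δ=(0.3083−8.5520)/(57.4992−34.8480)=-0.3639; B=V−Δ·S=16.3343
Node (0,0) S=33.0000: V=(p*·0.4811+(1−p*)·6.9846)/1.3=0.5625; Δ=(0.4811−6.9846)/(43.5600−26.4000)=-0.3790; B=V−Δ·S=13.0693
The time-0 hedge costs 0.5625, which is the no-arbitrage price.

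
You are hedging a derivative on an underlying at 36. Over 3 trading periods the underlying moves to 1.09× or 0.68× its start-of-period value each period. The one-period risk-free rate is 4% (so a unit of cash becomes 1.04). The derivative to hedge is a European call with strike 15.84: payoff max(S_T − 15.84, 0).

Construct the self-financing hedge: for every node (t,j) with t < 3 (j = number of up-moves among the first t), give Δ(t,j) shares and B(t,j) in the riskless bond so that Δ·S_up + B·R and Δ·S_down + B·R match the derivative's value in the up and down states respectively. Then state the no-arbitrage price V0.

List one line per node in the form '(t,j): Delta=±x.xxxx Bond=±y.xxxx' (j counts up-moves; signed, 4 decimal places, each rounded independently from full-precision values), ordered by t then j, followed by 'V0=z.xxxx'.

(0,0): Delta=0.9958 Bond=-13.9228
(1,0): Delta=0.9472 Bond=-13.2900
(1,1): Delta=1.0000 Bond=-14.6450
(2,0): Delta=0.3377 Bond=-3.6752
(2,1): Delta=1.0000 Bond=-15.2308
(2,2): Delta=1.0000 Bond=-15.2308
V0=21.9256

No-arbitrage ⇒ martingale measure with p* = (R−d)/(u−d) = 0.8780.
At expiry t=3: V(3,0)=0.0000, V(3,1)=2.3046, V(3,2)=13.2447, V(3,3)=30.7810
Node (2,0) S=16.6464: V=(p*·2.3046+(1−p*)·0.0000)/1.04=1.9457; Δ=(2.3046−0.0000)/(18.1446−11.3196)=0.3377; B=V−Δ·S=-3.6752
Node (2,1) S=26.6832: V=(p*·13.2447+(1−p*)·2.3046)/1.04=11.4524; Δ=(13.2447−2.3046)/(29.0847−18.1446)=1.0000; B=V−Δ·S=-15.2308
Node (2,2) S=42.7716: V=(p*·30.7810+(1−p*)·13.2447)/1.04=27.5408; Δ=(30.7810−13.2447)/(46.6210−29.0847)=1.0000; B=V−Δ·S=-15.2308
Node (1,0) S=24.4800: V=(p*·11.4524+(1−p*)·1.9457)/1.04=9.8972; Δ=(11.4524−1.9457)/(26.6832−16.6464)=0.9472; B=V−Δ·S=-13.2900
Node (1,1) S=39.2400: V=(p*·27.5408+(1−p*)·11.4524)/1.04=24.5950; Δ=(27.5408−11.4524)/(42.7716−26.6832)=1.0000; B=V−Δ·S=-14.6450
Node (0,0) S=36.0000: V=(p*·24.5950+(1−p*)·9.8972)/1.04=21.9256; Δ=(24.5950−9.8972)/(39.2400−24.4800)=0.9958; B=V−Δ·S=-13.9228
Self-financing check: at every node Δ·S+B equals the discounted successor values.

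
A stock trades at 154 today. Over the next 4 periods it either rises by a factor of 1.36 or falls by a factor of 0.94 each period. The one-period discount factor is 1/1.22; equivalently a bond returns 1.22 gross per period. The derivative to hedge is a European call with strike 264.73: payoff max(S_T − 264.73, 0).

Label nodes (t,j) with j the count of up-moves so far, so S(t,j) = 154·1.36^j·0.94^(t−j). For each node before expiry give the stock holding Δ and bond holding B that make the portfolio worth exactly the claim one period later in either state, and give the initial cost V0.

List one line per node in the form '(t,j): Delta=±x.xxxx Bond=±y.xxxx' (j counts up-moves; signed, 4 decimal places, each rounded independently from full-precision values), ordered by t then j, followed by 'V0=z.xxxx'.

Risk-neutral probability p* = (R−d)/(u−d) = (1.22−0.94)/(1.36−0.94) = 0.6667.
Terminal values V(4,·): V(4,0)=0.0000, V(4,1)=0.0000, V(4,2)=0.0000, V(4,3)=99.4074, V(4,4)=262.1071
  t=3,j=0: stock 127.9099 → up 173.9575 (V=0.0000), down 120.2353 (V=0.0000). Price 0.0000; hedge Δ=0.0000, bond B=0.0000.
  t=3,j=1: stock 185.0612 → up 251.6832 (V=0.0000), down 173.9575 (V=0.0000). Price 0.0000; hedge Δ=0.0000, bond B=0.0000.
  t=3,j=2: stock 267.7481 → up 364.1374 (V=99.4074), down 251.6832 (V=0.0000). Price 54.3210; hedge Δ=0.8840, bond B=-182.3633.
  t=3,j=3: stock 387.3802 → up 526.8371 (V=262.1071), down 364.1374 (V=99.4074). Price 170.3884; hedge Δ=1.0000, bond B=-216.9918.
  t=2,j=0: stock 136.0744 → up 185.0612 (V=0.0000), down 127.9099 (V=0.0000). Price 0.0000; hedge Δ=0.0000, bond B=0.0000.
  t=2,j=1: stock 196.8736 → up 267.7481 (V=54.3210), down 185.0612 (V=0.0000). Price 29.6836; hedge Δ=0.6569, bond B=-99.6521.
  t=2,j=2: stock 284.8384 → up 387.3802 (V=170.3884), down 267.7481 (V=54.3210). Price 107.9502; hedge Δ=0.9702, bond B=-168.4008.
  t=1,j=0: stock 144.7600 → up 196.8736 (V=29.6836), down 136.0744 (V=0.0000). Price 16.2205; hedge Δ=0.4882, bond B=-54.4547.
  t=1,j=1: stock 209.4400 → up 284.8384 (V=107.9502), down 196.8736 (V=29.6836). Price 67.0995; hedge Δ=0.8897, bond B=-119.2496.
  t=0,j=0: stock 154.0000 → up 209.4400 (V=67.0995), down 144.7600 (V=16.2205). Price 41.0982; hedge Δ=0.7866, bond B=-80.0421.
The time-0 hedge costs 41.0982, which is the no-arbitrage price.

(0,0): Delta=0.7866 Bond=-80.0421
(1,0): Delta=0.4882 Bond=-54.4547
(1,1): Delta=0.8897 Bond=-119.2496
(2,0): Delta=0.0000 Bond=0.0000
(2,1): Delta=0.6569 Bond=-99.6521
(2,2): Delta=0.9702 Bond=-168.4008
(3,0): Delta=0.0000 Bond=0.0000
(3,1): Delta=0.0000 Bond=0.0000
(3,2): Delta=0.8840 Bond=-182.3633
(3,3): Delta=1.0000 Bond=-216.9918
V0=41.0982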